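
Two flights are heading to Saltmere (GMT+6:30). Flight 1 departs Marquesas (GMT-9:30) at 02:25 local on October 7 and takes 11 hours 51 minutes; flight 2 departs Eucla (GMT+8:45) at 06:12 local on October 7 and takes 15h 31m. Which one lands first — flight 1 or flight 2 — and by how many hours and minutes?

the second, by 10 hours 48 minutes

Flight 1 in UTC: 02:25 + 9:30 = 11:55 on Oct 7.
+11 hours 51 minutes → arrive 23:46 UTC on Oct 7.
Flight 2 in UTC: 06:12 − 8:45 = 21:27 on Oct 6.
+15 hours 31 minutes → arrive 12:58 UTC on Oct 7.
Flight 2 lands earlier by 10 hours 48 minutes.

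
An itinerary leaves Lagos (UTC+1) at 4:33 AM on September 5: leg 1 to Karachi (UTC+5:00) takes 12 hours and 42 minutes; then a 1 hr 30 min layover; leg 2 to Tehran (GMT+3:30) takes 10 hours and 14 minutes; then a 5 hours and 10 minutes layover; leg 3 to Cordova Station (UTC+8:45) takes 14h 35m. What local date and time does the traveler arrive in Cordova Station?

8:29 AM on Sep 7

Convert departure to UTC: 4:33 AM − 1:00 = 3:33 AM UTC on Sep 5.
Add 12 hours 42 minutes leg 1 → 4:15 PM UTC.
Add 1 hour 30 minutes layover in Karachi → 5:45 PM UTC.
Add 10 hours and 14 minutes leg 2 → 3:59 AM UTC (Sep 6).
Add 5 hours and 10 minutes layover in Tehran → 9:09 AM UTC.
Add 14 hours 35 minutes leg 3 → 11:44 PM UTC.
Cordova Station is UTC+8:45, so local arrival = 11:44 PM + 8:45 = 8:29 AM on Sep 7.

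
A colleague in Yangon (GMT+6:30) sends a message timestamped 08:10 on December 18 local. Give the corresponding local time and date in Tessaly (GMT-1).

In UTC: 08:10 − 6:30 = 01:40 on Dec 18.
Tessaly is UTC−1:00: 01:40 − 1:00 = 00:40 on Dec 18.

00:40 on Dec 18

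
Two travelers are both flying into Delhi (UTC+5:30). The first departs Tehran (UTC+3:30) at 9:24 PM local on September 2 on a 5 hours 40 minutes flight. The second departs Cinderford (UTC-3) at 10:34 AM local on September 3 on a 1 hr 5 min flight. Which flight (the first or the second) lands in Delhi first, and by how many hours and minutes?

the first, by 15 hours 5 minutes

Flight 1 in UTC: 9:24 PM − 3:30 = 5:54 PM on Sep 2.
+5 hours and 40 minutes → arrive 11:34 PM UTC on Sep 2.
Flight 2 in UTC: 10:34 AM + 3:00 = 1:34 PM on Sep 3.
+1 hour and 5 minutes → arrive 2:39 PM UTC on Sep 3.
Flight 1 lands earlier by 15 hours 5 minutes.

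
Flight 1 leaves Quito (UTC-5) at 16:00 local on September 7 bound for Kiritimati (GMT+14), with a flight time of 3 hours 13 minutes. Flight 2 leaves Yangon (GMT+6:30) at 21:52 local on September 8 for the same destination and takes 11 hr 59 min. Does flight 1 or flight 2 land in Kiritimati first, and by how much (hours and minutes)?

the first, by 27 hours 8 minutes

Flight 1 in UTC: 16:00 + 5:00 = 21:00 on Sep 7.
+3 hours and 13 minutes → arrive 00:13 UTC on Sep 8.
Flight 2 in UTC: 21:52 − 6:30 = 15:22 on Sep 8.
+11 hours and 59 minutes → arrive 03:21 UTC on Sep 9.
Flight 1 lands earlier by 27 hours 8 minutes.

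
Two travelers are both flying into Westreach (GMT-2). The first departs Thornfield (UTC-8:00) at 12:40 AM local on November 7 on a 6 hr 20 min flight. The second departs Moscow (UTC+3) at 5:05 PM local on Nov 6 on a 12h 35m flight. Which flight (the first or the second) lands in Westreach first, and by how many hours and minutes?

Flight 1 in UTC: 12:40 AM + 8:00 = 8:40 AM on Nov 7.
+6 hours 20 minutes → arrive 3:00 PM UTC on Nov 7.
Flight 2 in UTC: 5:05 PM − 3:00 = 2:05 PM on Nov 6.
+12 hours and 35 minutes → arrive 2:40 AM UTC on Nov 7.
Flight 2 lands earlier by 12 hours 20 minutes.

the second, by 12 hours 20 minutes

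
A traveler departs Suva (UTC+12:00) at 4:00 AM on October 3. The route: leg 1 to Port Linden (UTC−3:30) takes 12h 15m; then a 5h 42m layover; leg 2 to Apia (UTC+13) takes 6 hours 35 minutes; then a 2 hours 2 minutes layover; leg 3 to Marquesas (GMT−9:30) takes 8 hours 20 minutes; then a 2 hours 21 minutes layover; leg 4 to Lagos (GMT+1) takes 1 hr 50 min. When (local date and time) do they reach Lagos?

8:05 AM on October 4

Convert departure to UTC: 4:00 AM − 12:00 = 4:00 PM UTC on Oct 2.
Add 12 hours and 15 minutes leg 1 → 4:15 AM UTC (Oct 3).
Add 5 hours 42 minutes layover in Port Linden → 9:57 AM UTC.
Add 6 hours 35 minutes leg 2 → 4:32 PM UTC.
Add 2 hours and 2 minutes layover in Apia → 6:34 PM UTC.
Add 8 hours 20 minutes leg 3 → 2:54 AM UTC (Oct 4).
Add 2 hours and 21 minutes layover in Marquesas → 5:15 AM UTC.
Add 1 hour and 50 minutes leg 4 → 7:05 AM UTC.
Lagos is UTC+1:00, so local arrival = 7:05 AM + 1:00 = 8:05 AM on Oct 4.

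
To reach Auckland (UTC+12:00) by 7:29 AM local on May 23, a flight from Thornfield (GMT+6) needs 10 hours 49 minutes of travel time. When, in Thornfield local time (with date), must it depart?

2:40 PM on May 22

Target arrival in UTC: 7:29 AM − 12:00 = 7:29 PM on May 22.
Subtract 10 hours and 49 minutes → departure 8:40 AM UTC on May 22.
Thornfield is UTC+6:00: 8:40 AM + 6:00 = 2:40 PM on May 22.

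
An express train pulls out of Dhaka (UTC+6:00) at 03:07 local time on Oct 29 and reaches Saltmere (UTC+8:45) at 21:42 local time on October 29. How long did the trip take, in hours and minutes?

Departure in UTC: 03:07 − 6:00 = 21:07 on Oct 28.
Arrival in UTC: 21:42 − 8:45 = 12:57 on Oct 29.
Elapsed = 12:57 − 21:07 (+1 day) = 15 hours 50 minutes.

15 hours 50 minutes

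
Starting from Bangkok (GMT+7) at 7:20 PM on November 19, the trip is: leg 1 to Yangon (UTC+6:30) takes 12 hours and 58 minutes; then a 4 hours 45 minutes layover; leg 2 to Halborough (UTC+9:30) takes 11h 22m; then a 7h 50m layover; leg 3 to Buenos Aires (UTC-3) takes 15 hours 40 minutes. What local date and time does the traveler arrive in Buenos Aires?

Convert departure to UTC: 7:20 PM − 7:00 = 12:20 PM UTC on Nov 19.
Add 12 hours and 58 minutes leg 1 → 1:18 AM UTC (Nov 20).
Add 4 hours 45 minutes layover in Yangon → 6:03 AM UTC.
Add 11 hours and 22 minutes leg 2 → 5:25 PM UTC.
Add 7 hours and 50 minutes layover in Halborough → 1:15 AM UTC (Nov 21).
Add 15 hours 40 minutes leg 3 → 4:55 PM UTC.
Buenos Aires is UTC−3:00, so local arrival = 4:55 PM − 3:00 = 1:55 PM on Nov 21.

1:55 PM on Nov 21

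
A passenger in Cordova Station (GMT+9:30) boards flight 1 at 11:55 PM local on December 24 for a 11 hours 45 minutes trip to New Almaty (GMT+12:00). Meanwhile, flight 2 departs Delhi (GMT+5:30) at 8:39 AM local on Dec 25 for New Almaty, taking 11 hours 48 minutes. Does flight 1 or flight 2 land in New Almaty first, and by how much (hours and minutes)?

the first, by 12 hours 47 minutes

Flight 1 in UTC: 11:55 PM − 9:30 = 2:25 PM on Dec 24.
+11 hours and 45 minutes → arrive 2:10 AM UTC on Dec 25.
Flight 2 in UTC: 8:39 AM − 5:30 = 3:09 AM on Dec 25.
+11 hours 48 minutes → arrive 2:57 PM UTC on Dec 25.
Flight 1 lands earlier by 12 hours 47 minutes.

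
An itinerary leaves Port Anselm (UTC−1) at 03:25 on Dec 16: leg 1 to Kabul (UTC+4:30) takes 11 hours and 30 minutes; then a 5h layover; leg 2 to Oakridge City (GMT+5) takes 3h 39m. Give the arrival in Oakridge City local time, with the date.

Convert departure to UTC: 03:25 + 1:00 = 04:25 UTC on Dec 16.
Add 11 hours 30 minutes leg 1 → 15:55 UTC.
Add 5 hours layover in Kabul → 20:55 UTC.
Add 3 hours and 39 minutes leg 2 → 00:34 UTC (Dec 17).
Oakridge City is UTC+5:00, so local arrival = 00:34 + 5:00 = 05:34 on Dec 17.

05:34 on Dec 17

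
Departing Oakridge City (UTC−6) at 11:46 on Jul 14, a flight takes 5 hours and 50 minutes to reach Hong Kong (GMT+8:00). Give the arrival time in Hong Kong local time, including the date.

07:36 on Jul 15

Hong Kong is 14:00 ahead of Oakridge City.
After 5 hours and 50 minutes it is 17:36 in Oakridge City.
Shift by the zone difference: 17:36 + 14:00 = 07:36 on Jul 15 in Hong Kong.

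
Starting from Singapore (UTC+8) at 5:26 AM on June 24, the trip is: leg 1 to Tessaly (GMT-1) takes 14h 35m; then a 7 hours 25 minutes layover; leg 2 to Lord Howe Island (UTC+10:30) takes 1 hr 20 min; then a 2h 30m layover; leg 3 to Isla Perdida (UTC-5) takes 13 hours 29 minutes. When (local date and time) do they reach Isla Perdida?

Convert departure to UTC: 5:26 AM − 8:00 = 9:26 PM UTC on Jun 23.
Add 14 hours and 35 minutes leg 1 → 12:01 PM UTC (Jun 24).
Add 7 hours 25 minutes layover in Tessaly → 7:26 PM UTC.
Add 1 hour and 20 minutes leg 2 → 8:46 PM UTC.
Add 2 hours 30 minutes layover in Lord Howe Island → 11:16 PM UTC.
Add 13 hours and 29 minutes leg 3 → 12:45 PM UTC (Jun 25).
Isla Perdida is UTC−5:00, so local arrival = 12:45 PM − 5:00 = 7:45 AM on Jun 25.

7:45 AM on June 25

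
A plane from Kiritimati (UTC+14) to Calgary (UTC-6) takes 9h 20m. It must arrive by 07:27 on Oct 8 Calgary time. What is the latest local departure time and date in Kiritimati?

18:07 on Oct 8

Target arrival in UTC: 07:27 + 6:00 = 13:27 on Oct 8.
Subtract 9 hours and 20 minutes → departure 04:07 UTC on Oct 8.
Kiritimati is UTC+14:00: 04:07 + 14:00 = 18:07 on Oct 8.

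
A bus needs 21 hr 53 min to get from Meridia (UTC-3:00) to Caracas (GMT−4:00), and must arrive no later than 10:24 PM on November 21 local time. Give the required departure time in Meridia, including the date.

1:31 AM on November 21

Target arrival in UTC: 10:24 PM + 4:00 = 2:24 AM on Nov 22.
Subtract 21 hours and 53 minutes → departure 4:31 AM UTC on Nov 21.
Meridia is UTC−3:00: 4:31 AM − 3:00 = 1:31 AM on Nov 21.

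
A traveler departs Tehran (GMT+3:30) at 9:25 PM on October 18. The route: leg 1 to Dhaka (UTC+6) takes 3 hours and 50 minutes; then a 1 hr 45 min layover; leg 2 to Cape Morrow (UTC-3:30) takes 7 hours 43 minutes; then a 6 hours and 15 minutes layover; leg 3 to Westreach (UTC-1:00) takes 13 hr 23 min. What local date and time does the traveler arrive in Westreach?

1:51 AM on October 20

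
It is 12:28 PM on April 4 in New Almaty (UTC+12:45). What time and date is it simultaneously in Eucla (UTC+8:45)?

Eucla is 4:00 behind New Almaty.
Shift by the zone difference: 12:28 PM − 4:00 = 8:28 AM on Apr 4 in Eucla.

8:28 AM on April 4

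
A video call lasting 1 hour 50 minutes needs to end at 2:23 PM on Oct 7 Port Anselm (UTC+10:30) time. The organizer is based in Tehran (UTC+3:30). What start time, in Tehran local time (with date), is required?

Target end time in UTC: 2:23 PM − 10:30 = 3:53 AM on Oct 7.
Subtract 1 hour and 50 minutes → start 2:03 AM UTC on Oct 7.
Tehran is UTC+3:30: 2:03 AM + 3:30 = 5:33 AM on Oct 7.

5:33 AM on Oct 7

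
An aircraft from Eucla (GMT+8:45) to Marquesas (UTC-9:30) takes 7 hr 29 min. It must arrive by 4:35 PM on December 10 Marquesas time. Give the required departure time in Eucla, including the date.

3:21 AM on Dec 11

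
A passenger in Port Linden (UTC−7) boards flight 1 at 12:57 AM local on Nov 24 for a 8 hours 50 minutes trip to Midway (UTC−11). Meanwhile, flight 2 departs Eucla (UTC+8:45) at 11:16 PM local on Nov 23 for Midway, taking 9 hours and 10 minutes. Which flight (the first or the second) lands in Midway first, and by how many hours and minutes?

Flight 1 in UTC: 12:57 AM + 7:00 = 7:57 AM on Nov 24.
+8 hours 50 minutes → arrive 4:47 PM UTC on Nov 24.
Flight 2 in UTC: 11:16 PM − 8:45 = 2:31 PM on Nov 23.
+9 hours 10 minutes → arrive 11:41 PM UTC on Nov 23.
Flight 2 lands earlier by 17 hours 6 minutes.

the second, by 17 hours 6 minutes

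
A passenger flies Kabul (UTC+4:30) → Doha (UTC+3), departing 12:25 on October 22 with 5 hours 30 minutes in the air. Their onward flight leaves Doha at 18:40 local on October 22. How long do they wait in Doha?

2 hours 15 minutes

Convert departure to UTC: 12:25 − 4:30 = 07:55 UTC on Oct 22.
Add 5 hours and 30 minutes flight time → 13:25 UTC.
Doha is UTC+3:00, so local arrival = 13:25 + 3:00 = 16:25 on Oct 22.
Layover = 18:40 − 16:25 = 2 hours 15 minutes.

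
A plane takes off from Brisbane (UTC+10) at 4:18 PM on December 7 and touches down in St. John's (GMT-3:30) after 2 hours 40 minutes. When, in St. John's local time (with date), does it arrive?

Convert departure to UTC: 4:18 PM − 10:00 = 6:18 AM UTC on Dec 7.
Add 2 hours and 40 minutes travel time → 8:58 AM UTC.
St. John's is UTC−3:30, so local arrival = 8:58 AM − 3:30 = 5:28 AM on Dec 7.

5:28 AM on December 7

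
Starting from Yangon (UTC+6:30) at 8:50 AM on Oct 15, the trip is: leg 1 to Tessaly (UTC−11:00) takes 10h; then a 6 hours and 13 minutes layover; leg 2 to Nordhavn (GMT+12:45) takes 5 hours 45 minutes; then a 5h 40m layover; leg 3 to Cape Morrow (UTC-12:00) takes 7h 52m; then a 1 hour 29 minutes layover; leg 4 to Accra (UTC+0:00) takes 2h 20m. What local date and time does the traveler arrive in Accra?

5:39 PM on Oct 16

Convert departure to UTC: 8:50 AM − 6:30 = 2:20 AM UTC on Oct 15.
Add 10 hours leg 1 → 12:20 PM UTC.
Add 6 hours and 13 minutes layover in Tessaly → 6:33 PM UTC.
Add 5 hours and 45 minutes leg 2 → 12:18 AM UTC (Oct 16).
Add 5 hours and 40 minutes layover in Nordhavn → 5:58 AM UTC.
Add 7 hours and 52 minutes leg 3 → 1:50 PM UTC.
Add 1 hour and 29 minutes layover in Cape Morrow → 3:19 PM UTC.
Add 2 hours 20 minutes leg 4 → 5:39 PM UTC.
Accra is UTC+0, so local arrival is the same: 5:39 PM on Oct 16.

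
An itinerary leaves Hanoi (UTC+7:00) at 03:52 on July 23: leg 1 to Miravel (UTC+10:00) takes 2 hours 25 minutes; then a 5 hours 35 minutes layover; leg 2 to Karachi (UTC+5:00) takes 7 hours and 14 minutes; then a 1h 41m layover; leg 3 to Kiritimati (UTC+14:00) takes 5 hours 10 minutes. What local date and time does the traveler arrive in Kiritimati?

08:57 on July 24

Convert departure to UTC: 03:52 − 7:00 = 20:52 UTC on Jul 22.
Add 2 hours 25 minutes leg 1 → 23:17 UTC.
Add 5 hours 35 minutes layover in Miravel → 04:52 UTC (Jul 23).
Add 7 hours 14 minutes leg 2 → 12:06 UTC.
Add 1 hour 41 minutes layover in Karachi → 13:47 UTC.
Add 5 hours and 10 minutes leg 3 → 18:57 UTC.
Kiritimati is UTC+14:00, so local arrival = 18:57 + 14:00 = 08:57 on Jul 24.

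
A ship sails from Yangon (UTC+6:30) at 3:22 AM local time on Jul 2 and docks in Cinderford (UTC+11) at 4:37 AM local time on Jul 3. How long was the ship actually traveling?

Departure in UTC: 3:22 AM − 6:30 = 8:52 PM on Jul 1.
Arrival in UTC: 4:37 AM − 11:00 = 5:37 PM on Jul 2.
Elapsed = 5:37 PM − 8:52 PM (+1 day) = 20 hours 45 minutes.

20 hours 45 minutes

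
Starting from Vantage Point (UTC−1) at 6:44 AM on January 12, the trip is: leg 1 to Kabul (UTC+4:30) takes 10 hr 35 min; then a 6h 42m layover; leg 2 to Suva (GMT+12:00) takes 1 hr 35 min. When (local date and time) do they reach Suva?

2:36 PM on January 13

Convert departure to UTC: 6:44 AM + 1:00 = 7:44 AM UTC on Jan 12.
Add 10 hours 35 minutes leg 1 → 6:19 PM UTC.
Add 6 hours and 42 minutes layover in Kabul → 1:01 AM UTC (Jan 13).
Add 1 hour 35 minutes leg 2 → 2:36 AM UTC.
Suva is UTC+12:00, so local arrival = 2:36 AM + 12:00 = 2:36 PM on Jan 13.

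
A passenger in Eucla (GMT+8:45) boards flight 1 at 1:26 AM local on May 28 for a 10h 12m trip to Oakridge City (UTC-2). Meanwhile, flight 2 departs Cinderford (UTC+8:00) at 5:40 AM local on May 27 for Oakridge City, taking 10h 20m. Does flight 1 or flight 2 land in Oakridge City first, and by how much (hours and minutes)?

Flight 1 in UTC: 1:26 AM − 8:45 = 4:41 PM on May 27.
+10 hours and 12 minutes → arrive 2:53 AM UTC on May 28.
Flight 2 in UTC: 5:40 AM − 8:00 = 9:40 PM on May 26.
+10 hours and 20 minutes → arrive 8:00 AM UTC on May 27.
Flight 2 lands earlier by 18 hours 53 minutes.

the second, by 18 hours 53 minutes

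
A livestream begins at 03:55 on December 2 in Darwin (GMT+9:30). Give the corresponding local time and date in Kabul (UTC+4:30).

Kabul is 5:00 behind Darwin.
Shift by the zone difference: 03:55 − 5:00 = 22:55 on Dec 1 in Kabul.

22:55 on December 1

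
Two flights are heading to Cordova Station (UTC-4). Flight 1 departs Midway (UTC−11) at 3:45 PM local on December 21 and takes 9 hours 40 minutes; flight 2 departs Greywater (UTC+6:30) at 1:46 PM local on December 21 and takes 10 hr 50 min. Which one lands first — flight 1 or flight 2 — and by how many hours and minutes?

the second, by 18 hours 19 minutes

Flight 1 in UTC: 3:45 PM + 11:00 = 2:45 AM on Dec 22.
+9 hours 40 minutes → arrive 12:25 PM UTC on Dec 22.
Flight 2 in UTC: 1:46 PM − 6:30 = 7:16 AM on Dec 21.
+10 hours and 50 minutes → arrive 6:06 PM UTC on Dec 21.
Flight 2 lands earlier by 18 hours 19 minutes.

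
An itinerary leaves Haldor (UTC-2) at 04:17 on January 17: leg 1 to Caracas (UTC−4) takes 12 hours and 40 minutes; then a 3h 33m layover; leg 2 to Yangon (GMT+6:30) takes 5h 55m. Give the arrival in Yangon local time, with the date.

10:55 on January 18

Convert departure to UTC: 04:17 + 2:00 = 06:17 UTC on Jan 17.
Add 12 hours and 40 minutes leg 1 → 18:57 UTC.
Add 3 hours and 33 minutes layover in Caracas → 22:30 UTC.
Add 5 hours and 55 minutes leg 2 → 04:25 UTC (Jan 18).
Yangon is UTC+6:30, so local arrival = 04:25 + 6:30 = 10:55 on Jan 18.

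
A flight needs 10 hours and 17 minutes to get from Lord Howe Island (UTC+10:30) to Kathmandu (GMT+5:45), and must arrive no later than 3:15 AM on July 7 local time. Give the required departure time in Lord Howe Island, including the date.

9:43 PM on July 6

Target arrival in UTC: 3:15 AM − 5:45 = 9:30 PM on Jul 6.
Subtract 10 hours 17 minutes → departure 11:13 AM UTC on Jul 6.
Lord Howe Island is UTC+10:30: 11:13 AM + 10:30 = 9:43 PM on Jul 6.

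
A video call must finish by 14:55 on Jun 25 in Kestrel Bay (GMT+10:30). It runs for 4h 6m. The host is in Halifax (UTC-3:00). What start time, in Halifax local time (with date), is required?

Target end time in UTC: 14:55 − 10:30 = 04:25 on Jun 25.
Subtract 4 hours 6 minutes → start 00:19 UTC on Jun 25.
Halifax is UTC−3:00: 00:19 − 3:00 = 21:19 on Jun 24.

21:19 on June 24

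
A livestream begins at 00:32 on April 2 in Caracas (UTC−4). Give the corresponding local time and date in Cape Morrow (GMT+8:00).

12:32 on April 2

In UTC: 00:32 + 4:00 = 04:32 on Apr 2.
Cape Morrow is UTC+8:00: 04:32 + 8:00 = 12:32 on Apr 2.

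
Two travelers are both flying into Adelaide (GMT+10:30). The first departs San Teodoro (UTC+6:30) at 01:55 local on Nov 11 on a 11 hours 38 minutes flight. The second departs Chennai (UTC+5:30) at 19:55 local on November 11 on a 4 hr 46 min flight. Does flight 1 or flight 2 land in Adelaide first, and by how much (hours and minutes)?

the first, by 12 hours 8 minutes

Flight 1 in UTC: 01:55 − 6:30 = 19:25 on Nov 10.
+11 hours 38 minutes → arrive 07:03 UTC on Nov 11.
Flight 2 in UTC: 19:55 − 5:30 = 14:25 on Nov 11.
+4 hours 46 minutes → arrive 19:11 UTC on Nov 11.
Flight 1 lands earlier by 12 hours 8 minutes.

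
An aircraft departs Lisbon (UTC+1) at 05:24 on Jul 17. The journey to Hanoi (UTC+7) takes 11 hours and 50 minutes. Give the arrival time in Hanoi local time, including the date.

23:14 on July 17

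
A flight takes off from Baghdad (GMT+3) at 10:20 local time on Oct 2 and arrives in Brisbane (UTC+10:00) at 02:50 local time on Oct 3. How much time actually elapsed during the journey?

9 hours 30 minutes

Departure in UTC: 10:20 − 3:00 = 07:20 on Oct 2.
Arrival in UTC: 02:50 − 10:00 = 16:50 on Oct 2.
Elapsed = 16:50 − 07:20 = 9 hours 30 minutes.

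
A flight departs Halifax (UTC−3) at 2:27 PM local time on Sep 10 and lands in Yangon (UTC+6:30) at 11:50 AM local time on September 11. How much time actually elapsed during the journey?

11 hours 53 minutes

Departure in UTC: 2:27 PM + 3:00 = 5:27 PM on Sep 10.
Arrival in UTC: 11:50 AM − 6:30 = 5:20 AM on Sep 11.
Elapsed = 5:20 AM − 5:27 PM (+1 day) = 11 hours 53 minutes.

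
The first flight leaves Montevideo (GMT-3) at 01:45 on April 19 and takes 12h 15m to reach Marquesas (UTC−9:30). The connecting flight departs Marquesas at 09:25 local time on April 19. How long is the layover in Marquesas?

Convert departure to UTC: 01:45 + 3:00 = 04:45 UTC on Apr 19.
Add 12 hours 15 minutes flight time → 17:00 UTC.
Marquesas is UTC−9:30, so local arrival = 17:00 − 9:30 = 07:30 on Apr 19.
Layover = 09:25 − 07:30 = 1 hour 55 minutes.

1 hour 55 minutes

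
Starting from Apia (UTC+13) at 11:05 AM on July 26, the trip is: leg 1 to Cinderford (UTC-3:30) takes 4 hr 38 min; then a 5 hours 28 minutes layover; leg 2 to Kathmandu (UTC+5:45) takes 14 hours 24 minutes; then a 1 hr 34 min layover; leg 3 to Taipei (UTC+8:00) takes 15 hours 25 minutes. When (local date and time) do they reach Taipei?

Convert departure to UTC: 11:05 AM − 13:00 = 10:05 PM UTC on Jul 25.
Add 4 hours and 38 minutes leg 1 → 2:43 AM UTC (Jul 26).
Add 5 hours and 28 minutes layover in Cinderford → 8:11 AM UTC.
Add 14 hours 24 minutes leg 2 → 10:35 PM UTC.
Add 1 hour and 34 minutes layover in Kathmandu → 12:09 AM UTC (Jul 27).
Add 15 hours 25 minutes leg 3 → 3:34 PM UTC.
Taipei is UTC+8:00, so local arrival = 3:34 PM + 8:00 = 11:34 PM on Jul 27.

11:34 PM on Jul 27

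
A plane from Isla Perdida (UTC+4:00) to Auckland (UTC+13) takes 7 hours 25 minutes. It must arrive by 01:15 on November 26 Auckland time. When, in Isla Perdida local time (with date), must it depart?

08:50 on November 25

Target arrival in UTC: 01:15 − 13:00 = 12:15 on Nov 25.
Subtract 7 hours 25 minutes → departure 04:50 UTC on Nov 25.
Isla Perdida is UTC+4:00: 04:50 + 4:00 = 08:50 on Nov 25.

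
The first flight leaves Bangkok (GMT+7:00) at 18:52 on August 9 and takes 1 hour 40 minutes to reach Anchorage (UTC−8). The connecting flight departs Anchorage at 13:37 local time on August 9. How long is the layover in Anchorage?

8 hours 5 minutes

Convert departure to UTC: 18:52 − 7:00 = 11:52 UTC on Aug 9.
Add 1 hour 40 minutes flight time → 13:32 UTC.
Anchorage is UTC−8:00, so local arrival = 13:32 − 8:00 = 05:32 on Aug 9.
Layover = 13:37 − 05:32 = 8 hours 5 minutes.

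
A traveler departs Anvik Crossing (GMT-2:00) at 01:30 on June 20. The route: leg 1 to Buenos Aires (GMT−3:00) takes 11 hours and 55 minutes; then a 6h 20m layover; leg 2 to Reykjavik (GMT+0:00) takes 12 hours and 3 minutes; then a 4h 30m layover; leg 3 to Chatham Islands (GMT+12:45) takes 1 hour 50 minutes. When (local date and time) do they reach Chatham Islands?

Convert departure to UTC: 01:30 + 2:00 = 03:30 UTC on Jun 20.
Add 11 hours 55 minutes leg 1 → 15:25 UTC.
Add 6 hours and 20 minutes layover in Buenos Aires → 21:45 UTC.
Add 12 hours 3 minutes leg 2 → 09:48 UTC (Jun 21).
Add 4 hours 30 minutes layover in Reykjavik → 14:18 UTC.
Add 1 hour 50 minutes leg 3 → 16:08 UTC.
Chatham Islands is UTC+12:45, so local arrival = 16:08 + 12:45 = 04:53 on Jun 22.

04:53 on June 22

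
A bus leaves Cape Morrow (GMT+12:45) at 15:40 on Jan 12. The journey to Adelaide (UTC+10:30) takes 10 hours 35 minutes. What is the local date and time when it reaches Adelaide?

Convert departure to UTC: 15:40 − 12:45 = 02:55 UTC on Jan 12.
Add 10 hours and 35 minutes travel time → 13:30 UTC.
Adelaide is UTC+10:30, so local arrival = 13:30 + 10:30 = 00:00 on Jan 13.

00:00 on Jan 13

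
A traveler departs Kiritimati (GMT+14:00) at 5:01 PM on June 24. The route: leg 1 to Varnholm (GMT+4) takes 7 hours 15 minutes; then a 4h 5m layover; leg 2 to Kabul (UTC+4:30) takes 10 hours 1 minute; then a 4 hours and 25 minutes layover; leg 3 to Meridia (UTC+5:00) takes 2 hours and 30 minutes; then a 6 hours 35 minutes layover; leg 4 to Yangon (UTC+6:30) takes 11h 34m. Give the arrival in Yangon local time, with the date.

Convert departure to UTC: 5:01 PM − 14:00 = 3:01 AM UTC on Jun 24.
Add 7 hours and 15 minutes leg 1 → 10:16 AM UTC.
Add 4 hours and 5 minutes layover in Varnholm → 2:21 PM UTC.
Add 10 hours and 1 minute leg 2 → 12:22 AM UTC (Jun 25).
Add 4 hours and 25 minutes layover in Kabul → 4:47 AM UTC.
Add 2 hours 30 minutes leg 3 → 7:17 AM UTC.
Add 6 hours 35 minutes layover in Meridia → 1:52 PM UTC.
Add 11 hours and 34 minutes leg 4 → 1:26 AM UTC (Jun 26).
Yangon is UTC+6:30, so local arrival = 1:26 AM + 6:30 = 7:56 AM on Jun 26.

7:56 AM on June 26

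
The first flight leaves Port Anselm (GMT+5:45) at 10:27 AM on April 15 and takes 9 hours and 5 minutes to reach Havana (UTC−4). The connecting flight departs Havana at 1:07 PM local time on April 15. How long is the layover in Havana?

Convert departure to UTC: 10:27 AM − 5:45 = 4:42 AM UTC on Apr 15.
Add 9 hours 5 minutes flight time → 1:47 PM UTC.
Havana is UTC−4:00, so local arrival = 1:47 PM − 4:00 = 9:47 AM on Apr 15.
Layover = 1:07 PM − 9:47 AM = 3 hours 20 minutes.

3 hours 20 minutes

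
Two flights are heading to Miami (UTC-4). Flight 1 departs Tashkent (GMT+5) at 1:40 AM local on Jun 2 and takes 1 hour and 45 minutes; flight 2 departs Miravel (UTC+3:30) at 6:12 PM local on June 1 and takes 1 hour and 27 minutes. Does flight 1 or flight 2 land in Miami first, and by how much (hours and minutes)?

the second, by 6 hours 16 minutes

Flight 1 in UTC: 1:40 AM − 5:00 = 8:40 PM on Jun 1.
+1 hour and 45 minutes → arrive 10:25 PM UTC on Jun 1.
Flight 2 in UTC: 6:12 PM − 3:30 = 2:42 PM on Jun 1.
+1 hour and 27 minutes → arrive 4:09 PM UTC on Jun 1.
Flight 2 lands earlier by 6 hours 16 minutes.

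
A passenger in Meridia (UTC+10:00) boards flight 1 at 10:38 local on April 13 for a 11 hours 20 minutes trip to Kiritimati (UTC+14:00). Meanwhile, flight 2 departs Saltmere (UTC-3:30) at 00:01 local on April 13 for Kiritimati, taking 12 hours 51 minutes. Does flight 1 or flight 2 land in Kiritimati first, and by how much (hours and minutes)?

the first, by 4 hours 24 minutes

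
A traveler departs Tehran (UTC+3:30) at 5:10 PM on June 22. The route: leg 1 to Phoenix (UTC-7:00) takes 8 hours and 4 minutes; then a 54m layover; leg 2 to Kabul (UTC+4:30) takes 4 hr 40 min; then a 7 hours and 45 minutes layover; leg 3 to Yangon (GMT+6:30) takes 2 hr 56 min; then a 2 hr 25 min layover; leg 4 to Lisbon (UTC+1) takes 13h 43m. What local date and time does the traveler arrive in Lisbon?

7:07 AM on June 24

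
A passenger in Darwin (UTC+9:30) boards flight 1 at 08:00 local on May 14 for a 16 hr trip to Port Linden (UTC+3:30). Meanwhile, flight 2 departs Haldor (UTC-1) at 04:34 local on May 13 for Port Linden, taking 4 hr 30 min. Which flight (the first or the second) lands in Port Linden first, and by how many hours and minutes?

the second, by 28 hours 26 minutes

Flight 1 in UTC: 08:00 − 9:30 = 22:30 on May 13.
+16 hours → arrive 14:30 UTC on May 14.
Flight 2 in UTC: 04:34 + 1:00 = 05:34 on May 13.
+4 hours and 30 minutes → arrive 10:04 UTC on May 13.
Flight 2 lands earlier by 28 hours 26 minutes.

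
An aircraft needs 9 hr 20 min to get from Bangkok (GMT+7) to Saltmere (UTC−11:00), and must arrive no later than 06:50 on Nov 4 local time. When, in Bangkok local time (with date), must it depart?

15:30 on November 4

Target arrival in UTC: 06:50 + 11:00 = 17:50 on Nov 4.
Subtract 9 hours and 20 minutes → departure 08:30 UTC on Nov 4.
Bangkok is UTC+7:00: 08:30 + 7:00 = 15:30 on Nov 4.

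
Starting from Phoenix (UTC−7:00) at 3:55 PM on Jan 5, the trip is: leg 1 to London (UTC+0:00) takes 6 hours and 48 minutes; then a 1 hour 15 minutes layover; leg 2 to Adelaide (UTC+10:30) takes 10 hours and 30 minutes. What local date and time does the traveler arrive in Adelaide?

Convert departure to UTC: 3:55 PM + 7:00 = 10:55 PM UTC on Jan 5.
Add 6 hours and 48 minutes leg 1 → 5:43 AM UTC (Jan 6).
Add 1 hour 15 minutes layover in London → 6:58 AM UTC.
Add 10 hours and 30 minutes leg 2 → 5:28 PM UTC.
Adelaide is UTC+10:30, so local arrival = 5:28 PM + 10:30 = 3:58 AM on Jan 7.

3:58 AM on Jan 7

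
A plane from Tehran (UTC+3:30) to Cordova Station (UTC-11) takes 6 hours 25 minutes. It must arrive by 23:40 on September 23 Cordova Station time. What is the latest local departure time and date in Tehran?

07:45 on September 24

Target arrival in UTC: 23:40 + 11:00 = 10:40 on Sep 24.
Subtract 6 hours 25 minutes → departure 04:15 UTC on Sep 24.
Tehran is UTC+3:30: 04:15 + 3:30 = 07:45 on Sep 24.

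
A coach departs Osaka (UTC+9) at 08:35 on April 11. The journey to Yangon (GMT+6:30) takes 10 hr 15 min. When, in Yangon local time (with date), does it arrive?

Convert departure to UTC: 08:35 − 9:00 = 23:35 UTC on Apr 10.
Add 10 hours and 15 minutes travel time → 09:50 UTC (Apr 11).
Yangon is UTC+6:30, so local arrival = 09:50 + 6:30 = 16:20 on Apr 11.

16:20 on April 11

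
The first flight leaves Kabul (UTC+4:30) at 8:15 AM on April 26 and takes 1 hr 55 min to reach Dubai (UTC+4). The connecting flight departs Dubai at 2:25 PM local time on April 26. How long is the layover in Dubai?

4 hours 45 minutes

Convert departure to UTC: 8:15 AM − 4:30 = 3:45 AM UTC on Apr 26.
Add 1 hour and 55 minutes flight time → 5:40 AM UTC.
Dubai is UTC+4:00, so local arrival = 5:40 AM + 4:00 = 9:40 AM on Apr 26.
Layover = 2:25 PM − 9:40 AM = 4 hours 45 minutes.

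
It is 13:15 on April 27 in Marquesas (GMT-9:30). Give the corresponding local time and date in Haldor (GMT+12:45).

11:30 on April 28

Haldor is 22:15 ahead of Marquesas.
Shift by the zone difference: 13:15 + 22:15 = 11:30 on Apr 28 in Haldor.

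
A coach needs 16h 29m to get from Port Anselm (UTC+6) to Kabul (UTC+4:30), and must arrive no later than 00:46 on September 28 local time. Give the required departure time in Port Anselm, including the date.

09:47 on Sep 27

Target arrival in UTC: 00:46 − 4:30 = 20:16 on Sep 27.
Subtract 16 hours and 29 minutes → departure 03:47 UTC on Sep 27.
Port Anselm is UTC+6:00: 03:47 + 6:00 = 09:47 on Sep 27.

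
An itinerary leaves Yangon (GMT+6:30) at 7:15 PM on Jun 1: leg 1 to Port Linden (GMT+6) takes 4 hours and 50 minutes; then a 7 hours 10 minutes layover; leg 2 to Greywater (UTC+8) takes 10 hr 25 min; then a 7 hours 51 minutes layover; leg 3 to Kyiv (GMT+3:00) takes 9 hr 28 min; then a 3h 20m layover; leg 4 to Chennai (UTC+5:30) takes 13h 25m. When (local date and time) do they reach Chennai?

Convert departure to UTC: 7:15 PM − 6:30 = 12:45 PM UTC on Jun 1.
Add 4 hours and 50 minutes leg 1 → 5:35 PM UTC.
Add 7 hours and 10 minutes layover in Port Linden → 12:45 AM UTC (Jun 2).
Add 10 hours and 25 minutes leg 2 → 11:10 AM UTC.
Add 7 hours and 51 minutes layover in Greywater → 7:01 PM UTC.
Add 9 hours and 28 minutes leg 3 → 4:29 AM UTC (Jun 3).
Add 3 hours and 20 minutes layover in Kyiv → 7:49 AM UTC.
Add 13 hours 25 minutes leg 4 → 9:14 PM UTC.
Chennai is UTC+5:30, so local arrival = 9:14 PM + 5:30 = 2:44 AM on Jun 4.

2:44 AM on Jun 4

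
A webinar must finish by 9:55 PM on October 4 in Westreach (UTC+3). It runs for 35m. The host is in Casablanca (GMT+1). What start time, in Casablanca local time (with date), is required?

7:20 PM on Oct 4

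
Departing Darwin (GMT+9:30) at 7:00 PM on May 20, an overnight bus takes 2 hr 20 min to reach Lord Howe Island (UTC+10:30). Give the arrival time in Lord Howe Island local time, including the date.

10:20 PM on May 20

Lord Howe Island is 1:00 ahead of Darwin.
After 2 hours and 20 minutes it is 9:20 PM in Darwin.
Shift by the zone difference: 9:20 PM + 1:00 = 10:20 PM on May 20 in Lord Howe Island.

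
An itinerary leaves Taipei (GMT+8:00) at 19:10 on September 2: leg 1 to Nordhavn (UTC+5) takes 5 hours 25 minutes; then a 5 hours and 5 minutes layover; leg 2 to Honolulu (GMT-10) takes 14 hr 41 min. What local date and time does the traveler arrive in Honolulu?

02:21 on September 3

Convert departure to UTC: 19:10 − 8:00 = 11:10 UTC on Sep 2.
Add 5 hours and 25 minutes leg 1 → 16:35 UTC.
Add 5 hours 5 minutes layover in Nordhavn → 21:40 UTC.
Add 14 hours 41 minutes leg 2 → 12:21 UTC (Sep 3).
Honolulu is UTC−10:00, so local arrival = 12:21 − 10:00 = 02:21 on Sep 3.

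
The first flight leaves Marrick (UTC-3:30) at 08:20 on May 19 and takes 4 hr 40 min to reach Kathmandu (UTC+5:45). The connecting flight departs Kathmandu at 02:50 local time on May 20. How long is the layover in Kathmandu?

4 hours 35 minutes

Convert departure to UTC: 08:20 + 3:30 = 11:50 UTC on May 19.
Add 4 hours and 40 minutes flight time → 16:30 UTC.
Kathmandu is UTC+5:45, so local arrival = 16:30 + 5:45 = 22:15 on May 19.
Layover = 02:50 − 22:15 (+1 day) = 4 hours 35 minutes.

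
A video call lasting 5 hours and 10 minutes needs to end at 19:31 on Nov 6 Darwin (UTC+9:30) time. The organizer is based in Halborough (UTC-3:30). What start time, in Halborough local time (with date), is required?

Target end time in UTC: 19:31 − 9:30 = 10:01 on Nov 6.
Subtract 5 hours and 10 minutes → start 04:51 UTC on Nov 6.
Halborough is UTC−3:30: 04:51 − 3:30 = 01:21 on Nov 6.

01:21 on November 6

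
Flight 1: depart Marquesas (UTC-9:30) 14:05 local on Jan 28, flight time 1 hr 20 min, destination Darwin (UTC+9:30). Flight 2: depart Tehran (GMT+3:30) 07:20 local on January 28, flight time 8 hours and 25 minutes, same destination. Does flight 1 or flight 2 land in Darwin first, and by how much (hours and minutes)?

Flight 1 in UTC: 14:05 + 9:30 = 23:35 on Jan 28.
+1 hour and 20 minutes → arrive 00:55 UTC on Jan 29.
Flight 2 in UTC: 07:20 − 3:30 = 03:50 on Jan 28.
+8 hours and 25 minutes → arrive 12:15 UTC on Jan 28.
Flight 2 lands earlier by 12 hours 40 minutes.

the second, by 12 hours 40 minutes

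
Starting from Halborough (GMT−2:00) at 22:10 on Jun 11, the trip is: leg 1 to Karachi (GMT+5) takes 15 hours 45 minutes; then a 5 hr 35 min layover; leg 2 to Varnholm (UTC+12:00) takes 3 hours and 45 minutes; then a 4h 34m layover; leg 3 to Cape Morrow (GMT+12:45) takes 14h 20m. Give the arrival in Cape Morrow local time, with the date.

08:54 on Jun 14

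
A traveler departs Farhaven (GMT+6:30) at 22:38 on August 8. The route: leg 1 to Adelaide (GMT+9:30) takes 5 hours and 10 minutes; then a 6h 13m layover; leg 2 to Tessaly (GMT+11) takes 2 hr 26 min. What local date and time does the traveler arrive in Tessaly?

Convert departure to UTC: 22:38 − 6:30 = 16:08 UTC on Aug 8.
Add 5 hours 10 minutes leg 1 → 21:18 UTC.
Add 6 hours and 13 minutes layover in Adelaide → 03:31 UTC (Aug 9).
Add 2 hours and 26 minutes leg 2 → 05:57 UTC.
Tessaly is UTC+11:00, so local arrival = 05:57 + 11:00 = 16:57 on Aug 9.

16:57 on Aug 9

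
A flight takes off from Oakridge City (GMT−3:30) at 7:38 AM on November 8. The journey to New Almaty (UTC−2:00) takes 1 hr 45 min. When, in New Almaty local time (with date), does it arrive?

10:53 AM on Nov 8

Convert departure to UTC: 7:38 AM + 3:30 = 11:08 AM UTC on Nov 8.
Add 1 hour 45 minutes travel time → 12:53 PM UTC.
New Almaty is UTC−2:00, so local arrival = 12:53 PM − 2:00 = 10:53 AM on Nov 8.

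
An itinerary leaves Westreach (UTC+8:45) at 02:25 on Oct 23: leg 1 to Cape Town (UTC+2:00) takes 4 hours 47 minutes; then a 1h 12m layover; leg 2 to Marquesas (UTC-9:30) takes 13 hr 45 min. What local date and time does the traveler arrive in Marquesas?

03:54 on October 23

Convert departure to UTC: 02:25 − 8:45 = 17:40 UTC on Oct 22.
Add 4 hours and 47 minutes leg 1 → 22:27 UTC.
Add 1 hour and 12 minutes layover in Cape Town → 23:39 UTC.
Add 13 hours 45 minutes leg 2 → 13:24 UTC (Oct 23).
Marquesas is UTC−9:30, so local arrival = 13:24 − 9:30 = 03:54 on Oct 23.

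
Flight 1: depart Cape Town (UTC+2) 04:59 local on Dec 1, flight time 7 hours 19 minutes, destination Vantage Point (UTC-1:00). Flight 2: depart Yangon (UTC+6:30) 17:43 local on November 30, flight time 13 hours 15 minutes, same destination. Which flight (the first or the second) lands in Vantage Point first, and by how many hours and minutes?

Flight 1 in UTC: 04:59 − 2:00 = 02:59 on Dec 1.
+7 hours and 19 minutes → arrive 10:18 UTC on Dec 1.
Flight 2 in UTC: 17:43 − 6:30 = 11:13 on Nov 30.
+13 hours 15 minutes → arrive 00:28 UTC on Dec 1.
Flight 2 lands earlier by 9 hours 50 minutes.

the second, by 9 hours 50 minutes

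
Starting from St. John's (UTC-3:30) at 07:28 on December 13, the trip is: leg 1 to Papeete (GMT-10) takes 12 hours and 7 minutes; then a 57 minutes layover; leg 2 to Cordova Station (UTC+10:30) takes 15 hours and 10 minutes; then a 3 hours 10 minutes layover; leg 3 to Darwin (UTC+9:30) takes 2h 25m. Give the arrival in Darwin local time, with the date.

Convert departure to UTC: 07:28 + 3:30 = 10:58 UTC on Dec 13.
Add 12 hours 7 minutes leg 1 → 23:05 UTC.
Add 57 minutes layover in Papeete → 00:02 UTC (Dec 14).
Add 15 hours 10 minutes leg 2 → 15:12 UTC.
Add 3 hours 10 minutes layover in Cordova Station → 18:22 UTC.
Add 2 hours and 25 minutes leg 3 → 20:47 UTC.
Darwin is UTC+9:30, so local arrival = 20:47 + 9:30 = 06:17 on Dec 15.

06:17 on Dec 15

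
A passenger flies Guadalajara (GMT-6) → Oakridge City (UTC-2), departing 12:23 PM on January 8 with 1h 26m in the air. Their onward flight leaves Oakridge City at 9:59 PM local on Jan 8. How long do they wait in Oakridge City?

4 hours 10 minutes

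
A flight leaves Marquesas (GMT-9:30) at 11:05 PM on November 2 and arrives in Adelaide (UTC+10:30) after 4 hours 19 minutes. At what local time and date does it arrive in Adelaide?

11:24 PM on November 3

Convert departure to UTC: 11:05 PM + 9:30 = 8:35 AM UTC on Nov 3.
Add 4 hours and 19 minutes travel time → 12:54 PM UTC.
Adelaide is UTC+10:30, so local arrival = 12:54 PM + 10:30 = 11:24 PM on Nov 3.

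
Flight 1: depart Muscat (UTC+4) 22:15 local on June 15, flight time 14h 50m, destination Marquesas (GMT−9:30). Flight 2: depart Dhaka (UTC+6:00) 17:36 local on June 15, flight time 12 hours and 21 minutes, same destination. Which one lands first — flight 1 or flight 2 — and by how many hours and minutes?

Flight 1 in UTC: 22:15 − 4:00 = 18:15 on Jun 15.
+14 hours 50 minutes → arrive 09:05 UTC on Jun 16.
Flight 2 in UTC: 17:36 − 6:00 = 11:36 on Jun 15.
+12 hours and 21 minutes → arrive 23:57 UTC on Jun 15.
Flight 2 lands earlier by 9 hours 8 minutes.

the second, by 9 hours 8 minutes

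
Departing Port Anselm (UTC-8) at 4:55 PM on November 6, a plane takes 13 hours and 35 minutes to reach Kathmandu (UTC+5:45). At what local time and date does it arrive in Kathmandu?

8:15 PM on Nov 7

Convert departure to UTC: 4:55 PM + 8:00 = 12:55 AM UTC on Nov 7.
Add 13 hours 35 minutes travel time → 2:30 PM UTC.
Kathmandu is UTC+5:45, so local arrival = 2:30 PM + 5:45 = 8:15 PM on Nov 7.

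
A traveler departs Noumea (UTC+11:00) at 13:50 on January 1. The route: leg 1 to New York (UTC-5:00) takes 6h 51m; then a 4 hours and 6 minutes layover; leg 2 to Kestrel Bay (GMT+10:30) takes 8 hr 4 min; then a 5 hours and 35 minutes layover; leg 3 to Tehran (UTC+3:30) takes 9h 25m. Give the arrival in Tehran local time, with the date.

16:21 on January 2

Convert departure to UTC: 13:50 − 11:00 = 02:50 UTC on Jan 1.
Add 6 hours and 51 minutes leg 1 → 09:41 UTC.
Add 4 hours 6 minutes layover in New York → 13:47 UTC.
Add 8 hours and 4 minutes leg 2 → 21:51 UTC.
Add 5 hours and 35 minutes layover in Kestrel Bay → 03:26 UTC (Jan 2).
Add 9 hours and 25 minutes leg 3 → 12:51 UTC.
Tehran is UTC+3:30, so local arrival = 12:51 + 3:30 = 16:21 on Jan 2.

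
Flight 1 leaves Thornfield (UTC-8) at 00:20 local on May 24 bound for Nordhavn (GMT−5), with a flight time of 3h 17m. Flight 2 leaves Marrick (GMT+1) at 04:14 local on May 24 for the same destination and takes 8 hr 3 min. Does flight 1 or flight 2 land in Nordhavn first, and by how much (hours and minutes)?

Flight 1 in UTC: 00:20 + 8:00 = 08:20 on May 24.
+3 hours and 17 minutes → arrive 11:37 UTC on May 24.
Flight 2 in UTC: 04:14 − 1:00 = 03:14 on May 24.
+8 hours 3 minutes → arrive 11:17 UTC on May 24.
Flight 2 lands earlier by 20 minutes.

the second, by 20 minutes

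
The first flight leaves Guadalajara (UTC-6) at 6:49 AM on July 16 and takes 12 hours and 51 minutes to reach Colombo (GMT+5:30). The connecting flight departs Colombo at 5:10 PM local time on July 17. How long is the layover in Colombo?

10 hours

Convert departure to UTC: 6:49 AM + 6:00 = 12:49 PM UTC on Jul 16.
Add 12 hours and 51 minutes flight time → 1:40 AM UTC (Jul 17).
Colombo is UTC+5:30, so local arrival = 1:40 AM + 5:30 = 7:10 AM on Jul 17.
Layover = 5:10 PM − 7:10 AM = 10 hours.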